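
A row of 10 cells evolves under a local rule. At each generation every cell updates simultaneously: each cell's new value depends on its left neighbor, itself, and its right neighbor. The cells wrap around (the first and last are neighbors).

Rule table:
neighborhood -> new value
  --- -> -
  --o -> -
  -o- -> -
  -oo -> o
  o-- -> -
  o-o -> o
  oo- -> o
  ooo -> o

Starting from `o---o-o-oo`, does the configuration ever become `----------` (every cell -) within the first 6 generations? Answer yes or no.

no

o----o-ooo
o-----oooo
o-----oooo  (fixed point — unchanged through generation 6)
generation 6 is o-----oooo, still not uniform -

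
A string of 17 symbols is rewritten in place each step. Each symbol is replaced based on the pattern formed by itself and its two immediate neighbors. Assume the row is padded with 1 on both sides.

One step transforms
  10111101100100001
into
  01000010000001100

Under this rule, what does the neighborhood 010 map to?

0

At position 11 the neighborhood is 010; the next row has 0 there.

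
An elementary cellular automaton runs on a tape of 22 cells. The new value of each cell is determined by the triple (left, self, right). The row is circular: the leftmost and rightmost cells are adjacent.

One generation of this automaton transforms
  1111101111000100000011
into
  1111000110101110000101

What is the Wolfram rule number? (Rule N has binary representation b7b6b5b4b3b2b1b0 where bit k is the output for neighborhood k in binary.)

position 0: 111 → 1  (bit 7 = 1)
position 4: 110 → 0  (bit 6 = 0)
position 5: 101 → 0  (bit 5 = 0)
position 10: 100 → 1  (bit 4 = 1)
position 6: 011 → 0  (bit 3 = 0)
position 13: 010 → 1  (bit 2 = 1)
position 12: 001 → 1  (bit 1 = 1)
position 11: 000 → 0  (bit 0 = 0)
bits b7..b0 = 10010110 = 150

150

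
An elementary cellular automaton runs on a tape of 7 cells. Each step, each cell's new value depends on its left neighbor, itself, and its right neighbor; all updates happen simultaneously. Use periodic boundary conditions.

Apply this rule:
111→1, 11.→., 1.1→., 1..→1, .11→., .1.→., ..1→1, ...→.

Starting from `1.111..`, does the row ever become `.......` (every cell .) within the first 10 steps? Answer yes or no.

...1.11
1.1....
...1..1
1.1.11.
.......
all cells are . at step 5

yes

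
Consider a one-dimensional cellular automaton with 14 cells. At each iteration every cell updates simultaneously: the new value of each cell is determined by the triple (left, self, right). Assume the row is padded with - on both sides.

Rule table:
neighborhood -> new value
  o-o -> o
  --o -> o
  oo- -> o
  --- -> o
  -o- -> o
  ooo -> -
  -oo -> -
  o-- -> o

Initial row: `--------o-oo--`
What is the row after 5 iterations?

iteration 1: oooooooooo-ooo
iteration 2: ---------oo--o
iteration 3: ooooooooo-oooo
iteration 4: --------oo---o
iteration 5: oooooooo-ooooo

oooooooo-ooooo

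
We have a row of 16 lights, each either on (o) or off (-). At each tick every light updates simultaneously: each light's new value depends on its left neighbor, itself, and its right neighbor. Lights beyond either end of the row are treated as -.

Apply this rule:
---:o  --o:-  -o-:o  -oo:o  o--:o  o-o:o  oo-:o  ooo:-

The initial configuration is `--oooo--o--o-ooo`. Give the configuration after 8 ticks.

o-o--oo-oo-ooo-o
oooo-ooooooo-ooo
o--ooo-----ooo-o
oo-o-ooooo-o-ooo
oooooo---ooooo-o
o----ooo-o---ooo
oooo-o-ooooo-o-o
o--ooooo---ooooo

o--ooooo---ooooo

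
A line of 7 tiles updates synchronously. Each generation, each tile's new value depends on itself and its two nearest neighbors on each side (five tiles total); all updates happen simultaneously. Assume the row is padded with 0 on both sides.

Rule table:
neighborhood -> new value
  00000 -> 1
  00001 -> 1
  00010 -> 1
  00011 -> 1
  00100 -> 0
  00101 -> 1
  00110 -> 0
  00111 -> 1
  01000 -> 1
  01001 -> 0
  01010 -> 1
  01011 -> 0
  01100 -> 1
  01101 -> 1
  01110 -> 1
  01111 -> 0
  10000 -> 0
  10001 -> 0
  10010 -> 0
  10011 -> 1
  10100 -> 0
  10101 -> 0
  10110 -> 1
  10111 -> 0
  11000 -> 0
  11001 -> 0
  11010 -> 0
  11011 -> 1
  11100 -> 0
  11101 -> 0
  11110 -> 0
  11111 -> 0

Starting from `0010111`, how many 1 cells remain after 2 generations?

3

1110010
1100001
count of 1: 3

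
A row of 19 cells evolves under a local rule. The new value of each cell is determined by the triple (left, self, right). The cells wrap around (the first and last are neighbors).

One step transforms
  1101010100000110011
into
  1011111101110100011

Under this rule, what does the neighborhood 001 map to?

0

At position 12 the neighborhood is 001; the next row has 0 there.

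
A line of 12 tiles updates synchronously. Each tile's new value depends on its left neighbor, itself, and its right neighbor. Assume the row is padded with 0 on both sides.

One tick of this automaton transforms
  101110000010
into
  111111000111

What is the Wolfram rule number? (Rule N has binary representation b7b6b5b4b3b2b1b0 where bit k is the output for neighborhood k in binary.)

position 3: 111 → 1  (bit 7 = 1)
position 4: 110 → 1  (bit 6 = 1)
position 1: 101 → 1  (bit 5 = 1)
position 5: 100 → 1  (bit 4 = 1)
position 2: 011 → 1  (bit 3 = 1)
position 0: 010 → 1  (bit 2 = 1)
position 9: 001 → 1  (bit 1 = 1)
position 6: 000 → 0  (bit 0 = 0)
bits b7..b0 = 11111110 = 254

254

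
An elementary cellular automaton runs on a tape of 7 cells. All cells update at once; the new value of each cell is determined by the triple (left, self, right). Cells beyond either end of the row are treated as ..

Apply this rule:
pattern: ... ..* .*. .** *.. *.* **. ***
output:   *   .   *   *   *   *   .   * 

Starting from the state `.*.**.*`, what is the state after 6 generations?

.*.**.*

.***.**
.**.**.
.*.**.*  (repeats generation 0; period 3)
generation 6: .*.**.*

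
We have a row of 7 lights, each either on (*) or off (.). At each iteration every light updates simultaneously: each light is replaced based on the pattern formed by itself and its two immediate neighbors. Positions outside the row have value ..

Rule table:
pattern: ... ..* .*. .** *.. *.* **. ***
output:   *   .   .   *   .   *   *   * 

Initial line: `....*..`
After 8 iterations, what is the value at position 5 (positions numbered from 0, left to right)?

*

iteration 1: ***...*
iteration 2: ***.*..
iteration 3: ****..*
iteration 4: ****...
iteration 5: ****.**
iteration 6: *******
iteration 7: *******  (fixed point — unchanged through iteration 8)
position 5 holds *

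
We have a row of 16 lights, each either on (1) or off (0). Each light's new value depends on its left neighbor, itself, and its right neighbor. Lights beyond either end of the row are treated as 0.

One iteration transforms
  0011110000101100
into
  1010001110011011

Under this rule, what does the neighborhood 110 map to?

At position 5 the neighborhood is 110; the next row has 0 there.

0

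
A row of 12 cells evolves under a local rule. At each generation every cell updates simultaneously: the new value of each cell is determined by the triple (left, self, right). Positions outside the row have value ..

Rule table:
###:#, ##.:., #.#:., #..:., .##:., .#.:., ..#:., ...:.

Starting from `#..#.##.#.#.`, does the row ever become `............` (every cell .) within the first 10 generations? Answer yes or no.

yes

generation 1: ............
all cells are . at generation 1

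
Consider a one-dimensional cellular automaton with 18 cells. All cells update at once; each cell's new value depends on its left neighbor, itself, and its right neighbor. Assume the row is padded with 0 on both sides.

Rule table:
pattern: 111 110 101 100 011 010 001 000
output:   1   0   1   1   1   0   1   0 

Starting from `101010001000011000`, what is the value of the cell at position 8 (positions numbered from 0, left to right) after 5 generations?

1

generation 1: 010101010100110100
generation 2: 101010101011101010
generation 3: 010101010111010101
generation 4: 101010101110101010
generation 5: 010101011101010101
position 8 holds 1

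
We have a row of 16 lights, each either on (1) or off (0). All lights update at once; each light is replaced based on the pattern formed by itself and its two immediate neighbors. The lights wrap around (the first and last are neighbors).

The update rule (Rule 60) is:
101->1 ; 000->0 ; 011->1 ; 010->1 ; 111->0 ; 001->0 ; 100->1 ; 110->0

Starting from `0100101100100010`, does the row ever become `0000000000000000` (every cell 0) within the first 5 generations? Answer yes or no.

0110111010110011
1101100111101010
1011010100011111
0110111110010000
0101100001011000
generation 5 is 0101100001011000, still not uniform 0

no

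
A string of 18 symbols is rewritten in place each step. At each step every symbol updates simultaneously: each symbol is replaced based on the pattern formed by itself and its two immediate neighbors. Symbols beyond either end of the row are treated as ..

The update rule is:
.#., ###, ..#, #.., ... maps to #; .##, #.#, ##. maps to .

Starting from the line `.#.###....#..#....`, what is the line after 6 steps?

##..#.############
..###..##########.
##.#.##.########.#
...#.....######..#
#########.####.###
.#######...##...#.

.#######...##...#.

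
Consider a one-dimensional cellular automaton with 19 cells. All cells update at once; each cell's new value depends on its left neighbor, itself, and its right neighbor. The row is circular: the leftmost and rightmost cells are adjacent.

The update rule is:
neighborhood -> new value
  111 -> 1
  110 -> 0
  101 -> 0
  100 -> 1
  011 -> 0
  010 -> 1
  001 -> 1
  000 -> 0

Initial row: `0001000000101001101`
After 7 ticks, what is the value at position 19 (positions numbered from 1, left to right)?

0

1011100001101110001
0001010010000101010
0011011111001101011
1100001110110001000
0010010100001011101
1111110110011001001
1111100001100111110
position 19 holds 0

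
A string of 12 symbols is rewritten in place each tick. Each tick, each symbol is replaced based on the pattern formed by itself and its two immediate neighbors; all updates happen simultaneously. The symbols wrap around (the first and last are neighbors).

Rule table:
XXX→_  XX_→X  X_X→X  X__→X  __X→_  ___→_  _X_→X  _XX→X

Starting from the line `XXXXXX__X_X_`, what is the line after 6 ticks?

tick 1: X____XX_XXXX
tick 2: XX___XXXX___
tick 3: XXX__X__XX__
tick 4: X_XX_XX_XXX_
tick 5: XXXXXXXXX_XX
tick 6: ________XXX_

________XXX_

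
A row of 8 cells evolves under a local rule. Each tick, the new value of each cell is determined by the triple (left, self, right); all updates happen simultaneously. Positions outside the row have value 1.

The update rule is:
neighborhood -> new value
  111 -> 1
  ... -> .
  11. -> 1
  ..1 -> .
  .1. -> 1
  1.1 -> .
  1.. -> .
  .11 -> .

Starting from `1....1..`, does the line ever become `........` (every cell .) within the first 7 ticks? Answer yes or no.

no

1....1..  (fixed point — unchanged through tick 7)
tick 7 is 1....1.., still not uniform .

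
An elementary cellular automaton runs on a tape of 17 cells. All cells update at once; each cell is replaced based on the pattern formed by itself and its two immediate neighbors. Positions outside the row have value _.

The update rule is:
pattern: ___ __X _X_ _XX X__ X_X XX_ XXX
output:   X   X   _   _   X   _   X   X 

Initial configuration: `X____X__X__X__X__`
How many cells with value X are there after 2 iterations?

iteration 1: _XXXX_XX_XX_XX_XX
iteration 2: X_XXX__X__X__X__X
count of X: 8

8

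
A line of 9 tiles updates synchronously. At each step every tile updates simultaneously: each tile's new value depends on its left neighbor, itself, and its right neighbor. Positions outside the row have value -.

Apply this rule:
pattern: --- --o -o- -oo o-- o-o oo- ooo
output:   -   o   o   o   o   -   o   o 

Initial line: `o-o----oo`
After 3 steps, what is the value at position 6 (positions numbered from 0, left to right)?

o

o-oo--ooo
o-ooooooo
o-ooooooo
position 6 holds o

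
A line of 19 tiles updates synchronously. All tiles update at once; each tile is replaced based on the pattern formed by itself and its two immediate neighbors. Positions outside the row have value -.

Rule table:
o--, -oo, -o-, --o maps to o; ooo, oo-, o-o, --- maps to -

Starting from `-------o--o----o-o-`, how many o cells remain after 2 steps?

6

------oooooo--oo-oo
-----oo-----ooo--o-
count of o: 6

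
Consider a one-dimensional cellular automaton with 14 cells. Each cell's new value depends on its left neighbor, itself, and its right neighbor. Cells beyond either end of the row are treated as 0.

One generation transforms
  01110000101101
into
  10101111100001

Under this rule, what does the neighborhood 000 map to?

1

At position 5 the neighborhood is 000; the next row has 1 there.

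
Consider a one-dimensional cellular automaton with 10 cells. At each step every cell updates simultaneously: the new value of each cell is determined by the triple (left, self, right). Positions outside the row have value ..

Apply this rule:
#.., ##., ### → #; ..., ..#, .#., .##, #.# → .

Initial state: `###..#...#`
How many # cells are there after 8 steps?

2

step 1: .###..#...
step 2: ..###..#..
step 3: ...###..#.
step 4: ....###..#
step 5: .....###..
step 6: ......###.
step 7: .......###
step 8: ........##
count of #: 2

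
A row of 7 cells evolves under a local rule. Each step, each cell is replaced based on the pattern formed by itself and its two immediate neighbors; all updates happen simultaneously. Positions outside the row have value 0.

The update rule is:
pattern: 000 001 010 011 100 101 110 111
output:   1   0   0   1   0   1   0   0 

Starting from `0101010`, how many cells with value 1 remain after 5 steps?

step 1: 0010100
step 2: 1001001
step 3: 0000000
step 4: 1111111
step 5: 1000000
count of 1: 1

1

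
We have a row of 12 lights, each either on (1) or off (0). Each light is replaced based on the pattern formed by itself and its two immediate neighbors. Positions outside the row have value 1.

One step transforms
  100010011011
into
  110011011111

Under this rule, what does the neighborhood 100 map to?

At position 1 the neighborhood is 100; the next row has 1 there.

1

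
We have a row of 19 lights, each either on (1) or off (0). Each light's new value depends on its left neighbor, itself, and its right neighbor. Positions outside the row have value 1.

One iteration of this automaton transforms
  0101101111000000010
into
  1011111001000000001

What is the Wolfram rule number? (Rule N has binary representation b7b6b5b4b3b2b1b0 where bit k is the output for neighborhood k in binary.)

position 7: 111 → 0  (bit 7 = 0)
position 4: 110 → 1  (bit 6 = 1)
position 0: 101 → 1  (bit 5 = 1)
position 10: 100 → 0  (bit 4 = 0)
position 3: 011 → 1  (bit 3 = 1)
position 1: 010 → 0  (bit 2 = 0)
position 16: 001 → 0  (bit 1 = 0)
position 11: 000 → 0  (bit 0 = 0)
bits b7..b0 = 01101000 = 104

104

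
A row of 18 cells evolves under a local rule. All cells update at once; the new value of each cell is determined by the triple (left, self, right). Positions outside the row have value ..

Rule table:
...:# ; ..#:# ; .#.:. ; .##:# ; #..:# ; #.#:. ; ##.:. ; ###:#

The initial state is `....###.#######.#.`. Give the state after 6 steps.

#.#######.###..##.

step 1: ######..######...#
step 2: #####.#######.###.
step 3: ####..######..##.#
step 4: ###.#######.###...
step 5: ##..######..##.###
step 6: #.#######.###..##.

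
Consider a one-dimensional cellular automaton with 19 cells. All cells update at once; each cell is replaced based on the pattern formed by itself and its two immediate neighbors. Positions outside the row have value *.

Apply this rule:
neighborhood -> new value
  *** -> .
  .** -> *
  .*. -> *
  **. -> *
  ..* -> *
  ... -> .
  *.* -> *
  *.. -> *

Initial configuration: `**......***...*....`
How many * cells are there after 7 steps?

step 1: .**....**.**.***..*
step 2: ****..********.****
step 3: ...****......***...
step 4: *.**..**....**.**.*
step 5: *********..********
step 6: ........****.......
step 7: *......**..**.....*
count of *: 6

6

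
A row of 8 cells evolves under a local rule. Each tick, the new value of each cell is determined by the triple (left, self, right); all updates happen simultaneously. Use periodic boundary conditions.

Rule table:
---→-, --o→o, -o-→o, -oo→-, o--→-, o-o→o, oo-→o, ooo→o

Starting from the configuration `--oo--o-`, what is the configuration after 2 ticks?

ooooo-o-

-o-o-oo-
ooooo-o-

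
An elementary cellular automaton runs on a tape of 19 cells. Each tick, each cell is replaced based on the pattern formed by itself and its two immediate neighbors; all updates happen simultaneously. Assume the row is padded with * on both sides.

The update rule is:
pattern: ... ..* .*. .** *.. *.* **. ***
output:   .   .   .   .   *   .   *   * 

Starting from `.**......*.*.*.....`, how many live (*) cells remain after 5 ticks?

6

..**..........*....
*..**..........*...
**..**..........*..
***..**..........*.
****..**...........
count of *: 6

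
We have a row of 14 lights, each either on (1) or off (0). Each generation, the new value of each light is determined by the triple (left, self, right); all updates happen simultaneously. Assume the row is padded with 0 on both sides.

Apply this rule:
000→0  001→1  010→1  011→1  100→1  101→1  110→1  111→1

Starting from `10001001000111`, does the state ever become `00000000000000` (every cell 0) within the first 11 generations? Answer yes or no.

generation 1: 11011111101111
generation 2: 11111111111111
generation 3: 11111111111111  (fixed point — unchanged through generation 11)
generation 11 is 11111111111111, still not uniform 0

no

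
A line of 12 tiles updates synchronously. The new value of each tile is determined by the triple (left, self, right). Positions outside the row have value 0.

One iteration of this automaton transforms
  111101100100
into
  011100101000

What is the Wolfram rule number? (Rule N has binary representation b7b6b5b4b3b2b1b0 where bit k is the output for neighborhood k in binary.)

position 1: 111 → 1  (bit 7 = 1)
position 3: 110 → 1  (bit 6 = 1)
position 4: 101 → 0  (bit 5 = 0)
position 7: 100 → 0  (bit 4 = 0)
position 0: 011 → 0  (bit 3 = 0)
position 9: 010 → 0  (bit 2 = 0)
position 8: 001 → 1  (bit 1 = 1)
position 11: 000 → 0  (bit 0 = 0)
bits b7..b0 = 11000010 = 194

194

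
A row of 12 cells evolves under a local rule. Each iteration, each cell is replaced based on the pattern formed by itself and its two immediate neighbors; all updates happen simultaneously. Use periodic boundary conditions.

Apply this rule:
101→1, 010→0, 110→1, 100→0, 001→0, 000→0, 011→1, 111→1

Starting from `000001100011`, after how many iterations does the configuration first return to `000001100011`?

iteration 1: 000001100011

1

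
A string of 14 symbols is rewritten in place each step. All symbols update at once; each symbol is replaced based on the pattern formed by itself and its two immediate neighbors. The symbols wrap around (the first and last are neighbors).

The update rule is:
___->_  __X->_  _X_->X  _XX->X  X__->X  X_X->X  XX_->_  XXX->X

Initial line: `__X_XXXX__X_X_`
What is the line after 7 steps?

X_XXXXXX_XXXXX

step 1: __XXXXX_X_XXXX
step 2: X_XXXX_XXXXXX_
step 3: XXXXX_XXXXXX_X
step 4: XXXX_XXXXXX_XX
step 5: XXX_XXXXXX_XXX
step 6: XX_XXXXXX_XXXX
step 7: X_XXXXXX_XXXXX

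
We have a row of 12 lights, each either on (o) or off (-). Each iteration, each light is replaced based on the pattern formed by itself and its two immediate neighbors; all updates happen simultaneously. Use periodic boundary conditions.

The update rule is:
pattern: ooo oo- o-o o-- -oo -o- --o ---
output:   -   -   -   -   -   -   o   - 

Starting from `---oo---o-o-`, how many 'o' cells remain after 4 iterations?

iteration 1: --o----o----
iteration 2: -o----o-----
iteration 3: o----o------
iteration 4: ----o------o
count of o: 2

2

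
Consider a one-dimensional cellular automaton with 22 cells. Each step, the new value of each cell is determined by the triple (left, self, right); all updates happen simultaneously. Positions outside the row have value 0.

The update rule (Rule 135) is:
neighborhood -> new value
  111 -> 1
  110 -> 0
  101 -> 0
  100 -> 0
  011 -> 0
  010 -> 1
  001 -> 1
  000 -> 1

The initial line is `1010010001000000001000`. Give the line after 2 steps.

1010000010001111110000

1010110111011111111011
1010000010001111110000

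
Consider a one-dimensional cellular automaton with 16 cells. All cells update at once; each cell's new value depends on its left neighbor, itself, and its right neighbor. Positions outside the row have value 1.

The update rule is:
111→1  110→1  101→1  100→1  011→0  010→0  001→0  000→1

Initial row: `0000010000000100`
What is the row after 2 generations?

1111100111111001

1111001111110010
1111100111111001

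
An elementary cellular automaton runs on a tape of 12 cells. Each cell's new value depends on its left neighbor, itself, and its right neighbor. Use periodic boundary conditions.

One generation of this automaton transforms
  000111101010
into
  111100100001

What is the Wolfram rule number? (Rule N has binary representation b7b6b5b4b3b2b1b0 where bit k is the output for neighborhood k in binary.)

position 4: 111 → 0  (bit 7 = 0)
position 6: 110 → 1  (bit 6 = 1)
position 7: 101 → 0  (bit 5 = 0)
position 11: 100 → 1  (bit 4 = 1)
position 3: 011 → 1  (bit 3 = 1)
position 8: 010 → 0  (bit 2 = 0)
position 2: 001 → 1  (bit 1 = 1)
position 0: 000 → 1  (bit 0 = 1)
bits b7..b0 = 01011011 = 91

91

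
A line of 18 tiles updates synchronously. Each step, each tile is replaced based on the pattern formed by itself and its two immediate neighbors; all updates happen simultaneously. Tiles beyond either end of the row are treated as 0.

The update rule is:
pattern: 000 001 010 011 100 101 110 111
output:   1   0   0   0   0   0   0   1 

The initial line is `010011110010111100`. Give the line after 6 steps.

000001100000011001
111100001111000000
011001100110011111
000000000000001110
111111111111100100
011111111111000001

011111111111000001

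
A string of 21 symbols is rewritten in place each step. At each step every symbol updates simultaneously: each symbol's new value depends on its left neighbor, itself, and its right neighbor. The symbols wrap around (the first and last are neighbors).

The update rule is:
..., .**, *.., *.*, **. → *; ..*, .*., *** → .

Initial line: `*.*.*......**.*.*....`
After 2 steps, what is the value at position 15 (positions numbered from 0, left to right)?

step 1: .*.*.*****.***.*.***.
step 2: ..*.**...***.**.**.**
position 15 holds .

.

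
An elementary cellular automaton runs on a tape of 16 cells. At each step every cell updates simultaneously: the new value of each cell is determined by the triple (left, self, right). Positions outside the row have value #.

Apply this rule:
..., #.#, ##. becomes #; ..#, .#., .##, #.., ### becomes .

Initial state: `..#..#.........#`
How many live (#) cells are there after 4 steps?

7

.......#######..
.#####.......#..
#....#.#####....
#.##..#....#.##.
count of #: 7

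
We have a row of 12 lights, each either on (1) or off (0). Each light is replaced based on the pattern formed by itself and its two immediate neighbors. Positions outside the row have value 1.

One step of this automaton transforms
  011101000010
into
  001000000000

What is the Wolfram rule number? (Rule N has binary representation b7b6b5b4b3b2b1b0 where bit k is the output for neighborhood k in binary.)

128

position 2: 111 → 1  (bit 7 = 1)
position 3: 110 → 0  (bit 6 = 0)
position 0: 101 → 0  (bit 5 = 0)
position 6: 100 → 0  (bit 4 = 0)
position 1: 011 → 0  (bit 3 = 0)
position 5: 010 → 0  (bit 2 = 0)
position 9: 001 → 0  (bit 1 = 0)
position 7: 000 → 0  (bit 0 = 0)
bits b7..b0 = 10000000 = 128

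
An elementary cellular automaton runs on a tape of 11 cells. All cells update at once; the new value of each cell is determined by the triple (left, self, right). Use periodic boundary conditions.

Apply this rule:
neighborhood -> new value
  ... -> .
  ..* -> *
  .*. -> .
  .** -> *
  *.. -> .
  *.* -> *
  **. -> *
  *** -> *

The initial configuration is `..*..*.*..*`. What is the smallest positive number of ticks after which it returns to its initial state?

11

tick 1: .*..*.*..*.
tick 2: *..*.*..*..
tick 3: ..*.*..*..*
tick 4: .*.*..*..*.
tick 5: *.*..*..*..
tick 6: .*..*..*..*
tick 7: *..*..*..*.
tick 8: ..*..*..*.*
tick 9: .*..*..*.*.
tick 10: *..*..*.*..
tick 11: ..*..*.*..*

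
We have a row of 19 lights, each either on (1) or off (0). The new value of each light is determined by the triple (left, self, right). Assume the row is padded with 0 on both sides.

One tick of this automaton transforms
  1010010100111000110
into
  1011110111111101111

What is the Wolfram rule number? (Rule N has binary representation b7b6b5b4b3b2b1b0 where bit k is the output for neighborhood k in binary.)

position 11: 111 → 1  (bit 7 = 1)
position 12: 110 → 1  (bit 6 = 1)
position 1: 101 → 0  (bit 5 = 0)
position 3: 100 → 1  (bit 4 = 1)
position 10: 011 → 1  (bit 3 = 1)
position 0: 010 → 1  (bit 2 = 1)
position 4: 001 → 1  (bit 1 = 1)
position 14: 000 → 0  (bit 0 = 0)
bits b7..b0 = 11011110 = 222

222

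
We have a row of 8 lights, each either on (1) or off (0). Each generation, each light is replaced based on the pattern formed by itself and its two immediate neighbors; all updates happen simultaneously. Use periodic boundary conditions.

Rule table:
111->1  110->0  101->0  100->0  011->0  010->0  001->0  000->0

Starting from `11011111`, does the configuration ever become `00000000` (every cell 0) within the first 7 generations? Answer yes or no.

yes

10001111
00000111
00000010
00000000
all cells are 0 at generation 4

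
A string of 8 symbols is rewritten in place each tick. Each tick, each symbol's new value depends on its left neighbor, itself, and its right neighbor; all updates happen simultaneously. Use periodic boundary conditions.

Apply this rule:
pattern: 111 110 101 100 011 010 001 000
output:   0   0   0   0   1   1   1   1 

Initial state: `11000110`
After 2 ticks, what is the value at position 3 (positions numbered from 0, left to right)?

1

tick 1: 10011100
tick 2: 10110001
position 3 holds 1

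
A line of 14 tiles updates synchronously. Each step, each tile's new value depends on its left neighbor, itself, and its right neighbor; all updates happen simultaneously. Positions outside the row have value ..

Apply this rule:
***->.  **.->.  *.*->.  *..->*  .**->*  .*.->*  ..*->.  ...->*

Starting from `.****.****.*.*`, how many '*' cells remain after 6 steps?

.*....*....*.*
.****.****.*.*  (repeats step 0; period 2)
step 6: .****.****.*.*
count of *: 10

10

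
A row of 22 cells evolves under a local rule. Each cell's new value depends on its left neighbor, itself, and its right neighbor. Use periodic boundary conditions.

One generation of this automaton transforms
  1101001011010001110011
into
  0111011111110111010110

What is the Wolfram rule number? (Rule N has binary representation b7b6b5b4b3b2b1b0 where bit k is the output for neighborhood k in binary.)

111

position 0: 111 → 0  (bit 7 = 0)
position 1: 110 → 1  (bit 6 = 1)
position 2: 101 → 1  (bit 5 = 1)
position 4: 100 → 0  (bit 4 = 0)
position 8: 011 → 1  (bit 3 = 1)
position 3: 010 → 1  (bit 2 = 1)
position 5: 001 → 1  (bit 1 = 1)
position 13: 000 → 1  (bit 0 = 1)
bits b7..b0 = 01101111 = 111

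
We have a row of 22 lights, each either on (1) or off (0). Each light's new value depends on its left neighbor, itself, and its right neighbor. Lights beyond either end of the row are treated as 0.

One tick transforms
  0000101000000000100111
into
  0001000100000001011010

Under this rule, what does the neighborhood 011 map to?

At position 19 the neighborhood is 011; the next row has 0 there.

0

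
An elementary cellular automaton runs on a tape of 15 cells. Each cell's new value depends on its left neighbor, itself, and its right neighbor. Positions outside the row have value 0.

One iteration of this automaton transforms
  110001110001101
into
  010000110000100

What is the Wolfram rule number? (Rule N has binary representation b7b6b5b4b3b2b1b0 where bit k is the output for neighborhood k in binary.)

192

position 6: 111 → 1  (bit 7 = 1)
position 1: 110 → 1  (bit 6 = 1)
position 13: 101 → 0  (bit 5 = 0)
position 2: 100 → 0  (bit 4 = 0)
position 0: 011 → 0  (bit 3 = 0)
position 14: 010 → 0  (bit 2 = 0)
position 4: 001 → 0  (bit 1 = 0)
position 3: 000 → 0  (bit 0 = 0)
bits b7..b0 = 11000000 = 192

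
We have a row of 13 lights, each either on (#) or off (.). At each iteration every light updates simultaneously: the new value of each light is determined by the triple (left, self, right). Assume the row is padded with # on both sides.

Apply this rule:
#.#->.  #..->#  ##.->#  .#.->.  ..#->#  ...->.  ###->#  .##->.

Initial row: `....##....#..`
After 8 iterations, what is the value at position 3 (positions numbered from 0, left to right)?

#

#..#.##..#.##
###...###...#
####.#.###.#.
####....##...
#####..#.##.#
#######...#..
########.#.##
########....#
position 3 holds #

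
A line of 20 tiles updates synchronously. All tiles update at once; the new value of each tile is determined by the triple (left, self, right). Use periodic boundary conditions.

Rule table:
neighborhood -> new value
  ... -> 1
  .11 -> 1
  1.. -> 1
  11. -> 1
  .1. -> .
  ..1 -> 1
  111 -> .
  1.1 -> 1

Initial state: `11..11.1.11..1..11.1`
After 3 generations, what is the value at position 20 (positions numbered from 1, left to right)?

generation 1: .111111.11111.111111
generation 2: 11....111...111....1
generation 3: .111111.11111.111111
position 20 holds 1

1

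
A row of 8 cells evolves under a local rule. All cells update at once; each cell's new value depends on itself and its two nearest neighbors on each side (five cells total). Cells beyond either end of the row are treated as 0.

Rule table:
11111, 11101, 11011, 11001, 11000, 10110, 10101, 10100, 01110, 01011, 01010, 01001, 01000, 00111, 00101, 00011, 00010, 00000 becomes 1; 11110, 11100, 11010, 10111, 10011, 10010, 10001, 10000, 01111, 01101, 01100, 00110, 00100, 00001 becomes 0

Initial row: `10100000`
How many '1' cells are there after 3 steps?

3

11110111
10011010
01000011
count of 1: 3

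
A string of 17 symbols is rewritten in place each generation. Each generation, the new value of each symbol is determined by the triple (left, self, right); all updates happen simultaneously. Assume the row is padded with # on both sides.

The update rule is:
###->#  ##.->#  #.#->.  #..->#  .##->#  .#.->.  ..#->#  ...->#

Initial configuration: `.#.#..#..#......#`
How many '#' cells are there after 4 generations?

....##.##.#######
######.##.#######
######.##.#######  (fixed point — unchanged through generation 4)
count of #: 15

15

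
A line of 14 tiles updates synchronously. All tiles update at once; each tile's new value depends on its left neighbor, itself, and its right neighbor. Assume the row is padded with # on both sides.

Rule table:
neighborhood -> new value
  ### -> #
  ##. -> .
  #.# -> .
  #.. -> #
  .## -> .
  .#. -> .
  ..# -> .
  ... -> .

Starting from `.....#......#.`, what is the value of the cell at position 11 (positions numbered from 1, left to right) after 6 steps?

.

step 1: #.....#.......
step 2: .#.....#......
step 3: ..#.....#.....
step 4: #..#.....#....
step 5: .#..#.....#...
step 6: ..#..#.....#..
position 11 holds .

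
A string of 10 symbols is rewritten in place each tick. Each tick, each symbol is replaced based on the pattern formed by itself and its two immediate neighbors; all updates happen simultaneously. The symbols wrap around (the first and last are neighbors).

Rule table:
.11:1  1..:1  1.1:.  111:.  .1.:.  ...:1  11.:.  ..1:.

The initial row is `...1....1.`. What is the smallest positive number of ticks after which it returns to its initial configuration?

11..111..1
..1.1..1.1
1....1....
.111..111.
.1..1.1..1
..1....1..
1..111..11
.1.1..1.1.
....1....1
111..111..
1..1.1..1.
.1....1...
..111..111
1.1..1.1..
...1....1.

15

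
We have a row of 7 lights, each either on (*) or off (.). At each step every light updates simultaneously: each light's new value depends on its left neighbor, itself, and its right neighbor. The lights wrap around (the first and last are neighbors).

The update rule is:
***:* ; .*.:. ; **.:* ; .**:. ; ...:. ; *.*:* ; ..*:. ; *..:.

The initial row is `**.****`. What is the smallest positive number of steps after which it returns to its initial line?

***.***
****.**
*****.*
******.
.******
*.*****
**.****

7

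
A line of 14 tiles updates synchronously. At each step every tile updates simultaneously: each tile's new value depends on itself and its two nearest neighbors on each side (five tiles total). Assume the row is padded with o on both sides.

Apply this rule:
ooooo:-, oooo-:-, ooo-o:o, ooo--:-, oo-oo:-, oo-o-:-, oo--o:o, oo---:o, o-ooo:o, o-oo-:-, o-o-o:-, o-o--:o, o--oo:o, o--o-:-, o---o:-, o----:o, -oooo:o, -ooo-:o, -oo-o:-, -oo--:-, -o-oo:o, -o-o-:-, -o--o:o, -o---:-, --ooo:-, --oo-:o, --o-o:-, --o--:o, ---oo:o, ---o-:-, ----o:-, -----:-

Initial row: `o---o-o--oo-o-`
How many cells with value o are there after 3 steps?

3

-o----oooo---o
-o-o-o-o--o-o-
-------oo----o
count of o: 3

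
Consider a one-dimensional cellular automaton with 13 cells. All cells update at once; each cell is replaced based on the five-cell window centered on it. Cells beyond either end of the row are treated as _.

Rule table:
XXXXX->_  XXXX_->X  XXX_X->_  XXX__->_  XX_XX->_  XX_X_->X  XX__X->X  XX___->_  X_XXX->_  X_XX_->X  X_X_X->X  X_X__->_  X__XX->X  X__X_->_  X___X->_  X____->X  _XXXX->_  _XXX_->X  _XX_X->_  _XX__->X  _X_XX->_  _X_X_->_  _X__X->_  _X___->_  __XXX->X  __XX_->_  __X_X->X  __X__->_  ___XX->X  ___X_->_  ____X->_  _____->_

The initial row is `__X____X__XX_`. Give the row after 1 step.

____X____X_X_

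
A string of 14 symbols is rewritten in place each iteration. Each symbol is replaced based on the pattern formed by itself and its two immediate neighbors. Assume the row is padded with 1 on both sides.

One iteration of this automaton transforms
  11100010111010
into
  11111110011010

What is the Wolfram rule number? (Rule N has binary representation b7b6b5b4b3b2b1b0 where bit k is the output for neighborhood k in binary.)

position 0: 111 → 1  (bit 7 = 1)
position 2: 110 → 1  (bit 6 = 1)
position 7: 101 → 0  (bit 5 = 0)
position 3: 100 → 1  (bit 4 = 1)
position 8: 011 → 0  (bit 3 = 0)
position 6: 010 → 1  (bit 2 = 1)
position 5: 001 → 1  (bit 1 = 1)
position 4: 000 → 1  (bit 0 = 1)
bits b7..b0 = 11010111 = 215

215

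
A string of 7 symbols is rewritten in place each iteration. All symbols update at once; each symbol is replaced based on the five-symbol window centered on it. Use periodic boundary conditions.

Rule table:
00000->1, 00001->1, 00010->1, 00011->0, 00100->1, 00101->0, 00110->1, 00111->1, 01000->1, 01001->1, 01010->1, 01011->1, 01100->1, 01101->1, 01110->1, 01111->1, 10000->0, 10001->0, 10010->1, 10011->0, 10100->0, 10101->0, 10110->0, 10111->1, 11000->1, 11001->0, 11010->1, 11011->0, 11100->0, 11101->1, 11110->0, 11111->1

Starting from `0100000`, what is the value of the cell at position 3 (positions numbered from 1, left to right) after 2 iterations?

1110111
1010111
position 3 holds 1

1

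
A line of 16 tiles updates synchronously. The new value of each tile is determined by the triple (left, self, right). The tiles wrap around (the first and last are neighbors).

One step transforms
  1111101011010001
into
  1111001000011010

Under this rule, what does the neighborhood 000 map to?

0

At position 13 the neighborhood is 000; the next row has 0 there.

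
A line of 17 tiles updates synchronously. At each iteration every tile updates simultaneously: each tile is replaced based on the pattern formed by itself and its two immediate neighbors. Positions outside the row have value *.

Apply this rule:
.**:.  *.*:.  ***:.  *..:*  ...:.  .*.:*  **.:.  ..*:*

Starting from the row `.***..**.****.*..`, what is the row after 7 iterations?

.**..***....**.*.

iteration 1: ....**........***
iteration 2: *..*..*......*...
iteration 3: .*******....***.*
iteration 4: ........*..*.....
iteration 5: *......******...*
iteration 6: .*....*......*.*.
iteration 7: .**..***....**.*.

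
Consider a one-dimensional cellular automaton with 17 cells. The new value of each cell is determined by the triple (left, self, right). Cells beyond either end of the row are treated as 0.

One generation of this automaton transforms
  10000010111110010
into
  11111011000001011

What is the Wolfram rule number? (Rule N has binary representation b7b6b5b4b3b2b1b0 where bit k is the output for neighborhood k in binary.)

position 9: 111 → 0  (bit 7 = 0)
position 12: 110 → 0  (bit 6 = 0)
position 7: 101 → 1  (bit 5 = 1)
position 1: 100 → 1  (bit 4 = 1)
position 8: 011 → 0  (bit 3 = 0)
position 0: 010 → 1  (bit 2 = 1)
position 5: 001 → 0  (bit 1 = 0)
position 2: 000 → 1  (bit 0 = 1)
bits b7..b0 = 00110101 = 53

53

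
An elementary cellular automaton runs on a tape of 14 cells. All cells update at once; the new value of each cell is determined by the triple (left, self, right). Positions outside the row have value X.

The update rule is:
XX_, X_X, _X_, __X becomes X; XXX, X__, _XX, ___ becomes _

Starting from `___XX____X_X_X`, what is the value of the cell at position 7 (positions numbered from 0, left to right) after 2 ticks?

tick 1: __X_X___XXXXX_
tick 2: _XXXX__X____XX
position 7 holds X

X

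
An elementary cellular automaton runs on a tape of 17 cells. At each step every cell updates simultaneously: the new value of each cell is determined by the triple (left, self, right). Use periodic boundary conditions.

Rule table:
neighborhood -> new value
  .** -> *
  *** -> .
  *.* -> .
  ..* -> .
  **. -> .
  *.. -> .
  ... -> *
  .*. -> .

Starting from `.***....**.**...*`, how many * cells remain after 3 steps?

.*...**.*..*..*..
...*.*..........*
.*.....********..
count of *: 9

9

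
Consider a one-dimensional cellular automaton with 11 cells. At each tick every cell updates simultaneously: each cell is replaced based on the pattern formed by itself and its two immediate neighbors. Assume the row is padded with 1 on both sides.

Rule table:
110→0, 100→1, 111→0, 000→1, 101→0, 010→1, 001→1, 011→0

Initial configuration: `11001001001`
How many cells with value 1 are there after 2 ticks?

2

00111111110
11000000000
count of 1: 2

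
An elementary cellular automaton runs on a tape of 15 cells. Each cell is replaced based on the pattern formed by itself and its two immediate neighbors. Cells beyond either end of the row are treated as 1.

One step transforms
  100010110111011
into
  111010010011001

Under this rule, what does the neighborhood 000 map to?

At position 2 the neighborhood is 000; the next row has 1 there.

1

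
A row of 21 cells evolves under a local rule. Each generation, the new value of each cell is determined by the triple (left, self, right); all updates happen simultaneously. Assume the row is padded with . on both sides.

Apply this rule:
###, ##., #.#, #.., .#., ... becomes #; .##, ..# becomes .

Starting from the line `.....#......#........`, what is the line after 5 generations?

##..####.######.#####

####.######.#########
.####.######.########
..####.######.#######
#..####.######.######
##..####.######.#####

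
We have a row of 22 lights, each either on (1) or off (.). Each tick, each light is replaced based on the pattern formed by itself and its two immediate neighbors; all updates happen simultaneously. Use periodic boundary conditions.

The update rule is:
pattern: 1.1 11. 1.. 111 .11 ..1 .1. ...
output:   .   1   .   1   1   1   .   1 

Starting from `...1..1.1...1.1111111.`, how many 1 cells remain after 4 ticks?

19

111..1....11..1111111.
111.1..11111.11111111.
111...111111.11111111.
111.11111111.11111111.
count of 1: 19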